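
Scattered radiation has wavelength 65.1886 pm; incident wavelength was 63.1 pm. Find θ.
82.00°

First find the wavelength shift:
Δλ = λ' - λ = 65.1886 - 63.1 = 2.0886 pm

Using Δλ = λ_C(1 - cos θ), with λ_C = h/(m_e·c) ≈ 2.42631024 pm:
cos θ = 1 - Δλ/λ_C
cos θ = 1 - 2.0886/2.42631024
cos θ = 0.139187

θ = arccos(0.139187)
θ = 82.00°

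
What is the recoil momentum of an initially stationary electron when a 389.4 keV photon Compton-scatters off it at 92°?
2.4194e-22 kg·m/s

The electron is initially at rest, so by conservation of momentum:
p⃗_e = p⃗₀ − p⃗'  (incident photon momentum minus scattered photon momentum)

Photon momentum magnitudes (p = h/λ = E/c):
λ₀ = hc/E₀ = 3.1840 pm → p₀ = h/λ₀ = 2.0811e-22 kg·m/s
Δλ = λ_C(1 − cos 92°) = 2.5110 pm
λ' = 5.6950 pm → p' = h/λ' = 1.1635e-22 kg·m/s

The scattered photon makes angle θ = 92° with the incident direction, so by the law of cosines:
|p⃗_e|² = p₀² + p'² − 2p₀p'cos θ
|p⃗_e|² = (2.0811e-22)² + (1.1635e-22)² − 2·2.0811e-22·1.1635e-22·cos(92°)
|p⃗_e| = 2.4194e-22 kg·m/s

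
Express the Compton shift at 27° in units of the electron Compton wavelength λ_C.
0.1090 λ_C

The Compton shift formula is:
Δλ = λ_C(1 - cos θ)

Dividing both sides by λ_C:
Δλ/λ_C = 1 - cos θ

For θ = 27°:
Δλ/λ_C = 1 - cos(27°)
Δλ/λ_C = 1 - 0.8910
Δλ/λ_C = 0.1090

This means the shift is 0.1090 × λ_C = 0.2645 pm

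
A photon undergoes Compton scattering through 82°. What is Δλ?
2.0886 pm

Using the Compton scattering formula:
Δλ = λ_C(1 - cos θ)

where λ_C = h/(m_e·c) ≈ 2.4263 pm is the Compton wavelength of an electron.

For θ = 82°:
cos(82°) = 0.1392
1 - cos(82°) = 0.8608

Δλ = 2.4263 × 0.8608
Δλ = 2.0886 pm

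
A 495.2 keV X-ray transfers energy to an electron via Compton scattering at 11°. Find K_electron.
8.6627 keV

By energy conservation: K_e = E_initial - E_final

First find the scattered photon energy:
Initial wavelength: λ = hc/E = 2.5037 pm
Compton shift: Δλ = λ_C(1 - cos(11°)) = 0.0446 pm
Final wavelength: λ' = 2.5037 + 0.0446 = 2.5483 pm
Final photon energy: E' = hc/λ' = 486.5373 keV

Electron kinetic energy:
K_e = E - E' = 495.2000 - 486.5373 = 8.6627 keV

(Intermediate values are shown rounded; full precision is carried through to the final answer.)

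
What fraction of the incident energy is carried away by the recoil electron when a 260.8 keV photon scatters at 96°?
0.3605 (or 36.05%)

Calculate initial and final photon energies:

Initial: E₀ = 260.8 keV → λ₀ = 4.7540 pm
Compton shift: Δλ = 2.6799 pm
Final wavelength: λ' = 7.4339 pm
Final energy: E' = 166.7816 keV

Fractional energy loss:
(E₀ - E')/E₀ = (260.8000 - 166.7816)/260.8000
= 94.0184/260.8000
= 0.3605
= 36.05%

(Intermediate values are shown rounded; full precision is carried through to the final answer.)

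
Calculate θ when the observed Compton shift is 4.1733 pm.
136.06°

From the Compton formula Δλ = λ_C(1 - cos θ), we can solve for θ:

cos θ = 1 - Δλ/λ_C

Given:
- Δλ = 4.1733 pm
- λ_C = h/(m_e·c) ≈ 2.42631024 pm

cos θ = 1 - 4.1733/2.42631024
cos θ = 1 - 1.720019
cos θ = -0.720019

θ = arccos(-0.720019)
θ = 136.06°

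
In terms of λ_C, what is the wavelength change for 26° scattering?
0.1012 λ_C

The Compton shift formula is:
Δλ = λ_C(1 - cos θ)

Dividing both sides by λ_C:
Δλ/λ_C = 1 - cos θ

For θ = 26°:
Δλ/λ_C = 1 - cos(26°)
Δλ/λ_C = 1 - 0.8988
Δλ/λ_C = 0.1012

This means the shift is 0.1012 × λ_C = 0.2456 pm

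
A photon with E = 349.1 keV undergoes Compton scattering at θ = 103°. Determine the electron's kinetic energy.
159.0466 keV

By energy conservation: K_e = E_initial - E_final

First find the scattered photon energy:
Initial wavelength: λ = hc/E = 3.5515 pm
Compton shift: Δλ = λ_C(1 - cos(103°)) = 2.9721 pm
Final wavelength: λ' = 3.5515 + 2.9721 = 6.5236 pm
Final photon energy: E' = hc/λ' = 190.0534 keV

Electron kinetic energy:
K_e = E - E' = 349.1000 - 190.0534 = 159.0466 keV

(Intermediate values are shown rounded; full precision is carried through to the final answer.)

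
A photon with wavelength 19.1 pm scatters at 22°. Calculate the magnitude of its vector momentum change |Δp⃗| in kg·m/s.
1.3182e-23 kg·m/s

Photon momentum magnitude is p = h/λ.

Initial momentum:
p₀ = h/λ = 6.6261e-34/1.9100e-11 = 3.4691e-23 kg·m/s

After scattering:
λ' = λ + Δλ = 19.1 + 0.1767 = 19.2767 pm
p' = h/λ' = 6.6261e-34/1.9277e-11 = 3.4374e-23 kg·m/s

Momentum is a vector; the scattered photon's direction makes angle θ = 22° with the incident direction. The magnitude of the vector change Δp⃗ = p⃗₀ − p⃗' is found from the law of cosines:
|Δp⃗|² = p₀² + p'² − 2p₀p'cos θ
|Δp⃗|² = (3.4691e-23)² + (3.4374e-23)² − 2·3.4691e-23·3.4374e-23·cos(22°)
|Δp⃗| = 1.3182e-23 kg·m/s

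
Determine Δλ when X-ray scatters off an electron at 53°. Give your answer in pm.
0.9661 pm

Using the Compton scattering formula:
Δλ = λ_C(1 - cos θ)

where λ_C = h/(m_e·c) ≈ 2.4263 pm is the Compton wavelength of an electron.

For θ = 53°:
cos(53°) = 0.6018
1 - cos(53°) = 0.3982

Δλ = 2.4263 × 0.3982
Δλ = 0.9661 pm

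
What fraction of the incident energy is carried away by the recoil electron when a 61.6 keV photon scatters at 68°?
0.0701 (or 7.01%)

Calculate initial and final photon energies:

Initial: E₀ = 61.6 keV → λ₀ = 20.1273 pm
Compton shift: Δλ = 1.5174 pm
Final wavelength: λ' = 21.6447 pm
Final energy: E' = 57.2815 keV

Fractional energy loss:
(E₀ - E')/E₀ = (61.6000 - 57.2815)/61.6000
= 4.3185/61.6000
= 0.0701
= 7.01%

(Intermediate values are shown rounded; full precision is carried through to the final answer.)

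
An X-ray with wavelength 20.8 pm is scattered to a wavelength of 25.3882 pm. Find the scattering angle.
153.00°

First find the wavelength shift:
Δλ = λ' - λ = 25.3882 - 20.8 = 4.5882 pm

Using Δλ = λ_C(1 - cos θ), with λ_C = h/(m_e·c) ≈ 2.42631024 pm:
cos θ = 1 - Δλ/λ_C
cos θ = 1 - 4.5882/2.42631024
cos θ = -0.891020

θ = arccos(-0.891020)
θ = 153.00°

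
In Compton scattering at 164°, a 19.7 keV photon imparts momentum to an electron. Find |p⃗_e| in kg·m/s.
2.0119e-23 kg·m/s

The electron is initially at rest, so by conservation of momentum:
p⃗_e = p⃗₀ − p⃗'  (incident photon momentum minus scattered photon momentum)

Photon momentum magnitudes (p = h/λ = E/c):
λ₀ = hc/E₀ = 62.9361 pm → p₀ = h/λ₀ = 1.0528e-23 kg·m/s
Δλ = λ_C(1 − cos 164°) = 4.7586 pm
λ' = 67.6948 pm → p' = h/λ' = 9.7882e-24 kg·m/s

The scattered photon makes angle θ = 164° with the incident direction, so by the law of cosines:
|p⃗_e|² = p₀² + p'² − 2p₀p'cos θ
|p⃗_e|² = (1.0528e-23)² + (9.7882e-24)² − 2·1.0528e-23·9.7882e-24·cos(164°)
|p⃗_e| = 2.0119e-23 kg·m/s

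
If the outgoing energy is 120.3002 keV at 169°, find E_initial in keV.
225.5000 keV

Convert final energy to wavelength (hc ≈ 1239.842 keV·pm):
λ' = hc/E' = 1239.842 / 120.3002 = 10.3062 pm

Calculate the Compton shift:
Δλ = λ_C(1 - cos(169°))
Δλ = 2.4263 × (1 - cos(169°))
Δλ = 4.8080 pm

Initial wavelength:
λ = λ' - Δλ = 10.3062 - 4.8080 = 5.4982 pm

Initial energy:
E = hc/λ = 1239.842 / 5.4982 = 225.5000 keV

(Intermediate values are shown rounded; full precision is carried through to the final answer.)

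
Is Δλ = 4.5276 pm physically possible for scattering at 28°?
No, inconsistent

Calculate the expected shift for θ = 28°:

Δλ_expected = λ_C(1 - cos(28°))
Δλ_expected = 2.4263 × (1 - cos(28°))
Δλ_expected = 2.4263 × 0.1171
Δλ_expected = 0.2840 pm

Given shift: 4.5276 pm
Expected shift: 0.2840 pm
Difference: 4.2436 pm

The values do not match. The given shift corresponds to θ ≈ 150.0°, not 28°.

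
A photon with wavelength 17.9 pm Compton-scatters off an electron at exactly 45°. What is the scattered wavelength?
18.6106 pm

Using the Compton formula: λ' = λ + λ_C(1 − cos θ)

For θ = 45°, cos θ = √2/2 (exact) ≈ 0.7071, so:
1 − cos 45° = 1 − (√2/2) ≈ 0.2929

Δλ = λ_C × 0.2929 = 2.4263 × 0.2929 = 0.7106 pm

λ' = 17.9 + 0.7106 = 18.6106 pm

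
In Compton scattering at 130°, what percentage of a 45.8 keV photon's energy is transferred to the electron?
0.1283 (or 12.83%)

Calculate initial and final photon energies:

Initial: E₀ = 45.8 keV → λ₀ = 27.0708 pm
Compton shift: Δλ = 3.9859 pm
Final wavelength: λ' = 31.0567 pm
Final energy: E' = 39.9219 keV

Fractional energy loss:
(E₀ - E')/E₀ = (45.8000 - 39.9219)/45.8000
= 5.8781/45.8000
= 0.1283
= 12.83%

(Intermediate values are shown rounded; full precision is carried through to the final answer.)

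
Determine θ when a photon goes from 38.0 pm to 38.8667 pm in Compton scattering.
50.00°

First find the wavelength shift:
Δλ = λ' - λ = 38.8667 - 38.0 = 0.8667 pm

Using Δλ = λ_C(1 - cos θ), with λ_C = h/(m_e·c) ≈ 2.42631024 pm:
cos θ = 1 - Δλ/λ_C
cos θ = 1 - 0.8667/2.42631024
cos θ = 0.642791

θ = arccos(0.642791)
θ = 50.00°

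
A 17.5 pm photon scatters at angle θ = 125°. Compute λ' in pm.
21.3180 pm

Using the Compton scattering formula:
λ' = λ + Δλ = λ + λ_C(1 - cos θ)

Given:
- Initial wavelength λ = 17.5 pm
- Scattering angle θ = 125°
- Compton wavelength λ_C ≈ 2.4263 pm

Calculate the shift:
Δλ = 2.4263 × (1 - cos(125°))
Δλ = 2.4263 × 1.5736
Δλ = 3.8180 pm

Final wavelength:
λ' = 17.5 + 3.8180 = 21.3180 pm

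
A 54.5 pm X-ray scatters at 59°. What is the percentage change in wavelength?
2.1590%

Calculate the Compton shift:
Δλ = λ_C(1 - cos(59°))
Δλ = 2.4263 × (1 - cos(59°))
Δλ = 2.4263 × 0.4850
Δλ = 1.1767 pm

Percentage change:
(Δλ/λ₀) × 100 = (1.1767/54.5) × 100
= 2.1590%

(Intermediate values are shown rounded; full precision is carried through to the final answer.)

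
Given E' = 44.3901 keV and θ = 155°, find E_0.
53.2000 keV

Convert final energy to wavelength (hc ≈ 1239.842 keV·pm):
λ' = hc/E' = 1239.842 / 44.3901 = 27.9306 pm

Calculate the Compton shift:
Δλ = λ_C(1 - cos(155°))
Δλ = 2.4263 × (1 - cos(155°))
Δλ = 4.6253 pm

Initial wavelength:
λ = λ' - Δλ = 27.9306 - 4.6253 = 23.3053 pm

Initial energy:
E = hc/λ = 1239.842 / 23.3053 = 53.2000 keV

(Intermediate values are shown rounded; full precision is carried through to the final answer.)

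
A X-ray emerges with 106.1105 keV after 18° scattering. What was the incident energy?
107.2000 keV

Convert final energy to wavelength (hc ≈ 1239.842 keV·pm):
λ' = hc/E' = 1239.842 / 106.1105 = 11.6844 pm

Calculate the Compton shift:
Δλ = λ_C(1 - cos(18°))
Δλ = 2.4263 × (1 - cos(18°))
Δλ = 0.1188 pm

Initial wavelength:
λ = λ' - Δλ = 11.6844 - 0.1188 = 11.5657 pm

Initial energy:
E = hc/λ = 1239.842 / 11.5657 = 107.2000 keV

(Intermediate values are shown rounded; full precision is carried through to the final answer.)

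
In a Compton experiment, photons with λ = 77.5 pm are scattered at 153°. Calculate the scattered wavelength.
82.0882 pm

Using the Compton scattering formula:
λ' = λ + Δλ = λ + λ_C(1 - cos θ)

Given:
- Initial wavelength λ = 77.5 pm
- Scattering angle θ = 153°
- Compton wavelength λ_C ≈ 2.4263 pm

Calculate the shift:
Δλ = 2.4263 × (1 - cos(153°))
Δλ = 2.4263 × 1.8910
Δλ = 4.5882 pm

Final wavelength:
λ' = 77.5 + 4.5882 = 82.0882 pm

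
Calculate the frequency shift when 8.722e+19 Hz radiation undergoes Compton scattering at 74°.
2.951e+19 Hz (decrease)

Convert frequency to wavelength (c = 299792458 m/s):
λ₀ = c/f₀ = 299792458/8.722e+19 = 3.4371986e-12 m = 3.4372 pm

Calculate Compton shift:
Δλ = λ_C(1 - cos(74°)) = 1.7575 pm

Final wavelength:
λ' = λ₀ + Δλ = 3.4372 + 1.7575 = 5.1947 pm

Final frequency:
f' = c/λ' = 299792458/5.1947271e-12 = 5.7710916e+19 Hz

Frequency shift (decrease):
Δf = f₀ - f' = 8.722e+19 - 5.7710916e+19 = 2.951e+19 Hz

(Intermediate values are shown rounded; full precision is carried through to the final answer.)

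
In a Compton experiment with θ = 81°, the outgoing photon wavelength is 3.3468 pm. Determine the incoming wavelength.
1.3000 pm

From λ' = λ + Δλ, we have λ = λ' - Δλ

First calculate the Compton shift:
Δλ = λ_C(1 - cos θ)
Δλ = 2.4263 × (1 - cos(81°))
Δλ = 2.4263 × 0.8436
Δλ = 2.0468 pm

Initial wavelength:
λ = λ' - Δλ
λ = 3.3468 - 2.0468
λ = 1.3000 pm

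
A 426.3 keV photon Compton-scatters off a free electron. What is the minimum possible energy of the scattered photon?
159.7529 keV (at θ = 180°)

The scattered photon has minimum energy when its wavelength is maximum, i.e., when the Compton shift Δλ = λ_C(1 − cos θ) is maximum. This occurs at θ = 180° (backscattering), giving Δλ_max = 2λ_C = 4.8526 pm.

Initial wavelength: λ₀ = hc/E₀ = 2.9084 pm
Maximum final wavelength: λ'_max = λ₀ + 2λ_C = 2.9084 + 4.8526 = 7.7610 pm
Minimum final energy: E'_min = hc/λ'_max = 159.7529 keV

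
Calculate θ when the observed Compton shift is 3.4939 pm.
116.10°

From the Compton formula Δλ = λ_C(1 - cos θ), we can solve for θ:

cos θ = 1 - Δλ/λ_C

Given:
- Δλ = 3.4939 pm
- λ_C = h/(m_e·c) ≈ 2.42631024 pm

cos θ = 1 - 3.4939/2.42631024
cos θ = 1 - 1.440005
cos θ = -0.440005

θ = arccos(-0.440005)
θ = 116.10°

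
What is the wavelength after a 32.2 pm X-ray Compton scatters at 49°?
33.0345 pm

Using the Compton scattering formula:
λ' = λ + Δλ = λ + λ_C(1 - cos θ)

Given:
- Initial wavelength λ = 32.2 pm
- Scattering angle θ = 49°
- Compton wavelength λ_C ≈ 2.4263 pm

Calculate the shift:
Δλ = 2.4263 × (1 - cos(49°))
Δλ = 2.4263 × 0.3439
Δλ = 0.8345 pm

Final wavelength:
λ' = 32.2 + 0.8345 = 33.0345 pm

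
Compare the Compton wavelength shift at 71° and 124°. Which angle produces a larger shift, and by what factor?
124° produces the larger shift by a factor of 2.312

Calculate both shifts using Δλ = λ_C(1 - cos θ):

For θ₁ = 71°:
Δλ₁ = 2.4263 × (1 - cos(71°))
Δλ₁ = 2.4263 × 0.6744
Δλ₁ = 1.6364 pm

For θ₂ = 124°:
Δλ₂ = 2.4263 × (1 - cos(124°))
Δλ₂ = 2.4263 × 1.5592
Δλ₂ = 3.7831 pm

The 124° angle produces the larger shift.
Ratio: 3.7831/1.6364 = 2.312

(Intermediate values are shown rounded; full precision is carried through to the final answer.)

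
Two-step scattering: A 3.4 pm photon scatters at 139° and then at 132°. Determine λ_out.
11.7073 pm

Apply Compton shift twice:

First scattering at θ₁ = 139°:
Δλ₁ = λ_C(1 - cos(139°))
Δλ₁ = 2.4263 × 1.7547
Δλ₁ = 4.2575 pm

After first scattering:
λ₁ = 3.4 + 4.2575 = 7.6575 pm

Second scattering at θ₂ = 132°:
Δλ₂ = λ_C(1 - cos(132°))
Δλ₂ = 2.4263 × 1.6691
Δλ₂ = 4.0498 pm

Final wavelength:
λ₂ = 7.6575 + 4.0498 = 11.7073 pm

Total shift: Δλ_total = 4.2575 + 4.0498 = 8.3073 pm

(Intermediate values are shown rounded; full precision is carried through to the final answer.)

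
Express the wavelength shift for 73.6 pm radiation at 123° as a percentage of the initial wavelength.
5.0921%

Calculate the Compton shift:
Δλ = λ_C(1 - cos(123°))
Δλ = 2.4263 × (1 - cos(123°))
Δλ = 2.4263 × 1.5446
Δλ = 3.7478 pm

Percentage change:
(Δλ/λ₀) × 100 = (3.7478/73.6) × 100
= 5.0921%

(Intermediate values are shown rounded; full precision is carried through to the final answer.)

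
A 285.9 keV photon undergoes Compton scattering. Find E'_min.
134.9231 keV (at θ = 180°)

The scattered photon has minimum energy when its wavelength is maximum, i.e., when the Compton shift Δλ = λ_C(1 − cos θ) is maximum. This occurs at θ = 180° (backscattering), giving Δλ_max = 2λ_C = 4.8526 pm.

Initial wavelength: λ₀ = hc/E₀ = 4.3366 pm
Maximum final wavelength: λ'_max = λ₀ + 2λ_C = 4.3366 + 4.8526 = 9.1892 pm
Minimum final energy: E'_min = hc/λ'_max = 134.9231 keV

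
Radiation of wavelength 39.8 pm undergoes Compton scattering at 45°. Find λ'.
40.5106 pm

Using the Compton formula: λ' = λ + λ_C(1 − cos θ)

For θ = 45°, cos θ = √2/2 (exact) ≈ 0.7071, so:
1 − cos 45° = 1 − (√2/2) ≈ 0.2929

Δλ = λ_C × 0.2929 = 2.4263 × 0.2929 = 0.7106 pm

λ' = 39.8 + 0.7106 = 40.5106 pm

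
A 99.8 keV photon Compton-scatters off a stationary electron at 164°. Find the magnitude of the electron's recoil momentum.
9.1029e-23 kg·m/s

The electron is initially at rest, so by conservation of momentum:
p⃗_e = p⃗₀ − p⃗'  (incident photon momentum minus scattered photon momentum)

Photon momentum magnitudes (p = h/λ = E/c):
λ₀ = hc/E₀ = 12.4233 pm → p₀ = h/λ₀ = 5.3336e-23 kg·m/s
Δλ = λ_C(1 − cos 164°) = 4.7586 pm
λ' = 17.1819 pm → p' = h/λ' = 3.8564e-23 kg·m/s

The scattered photon makes angle θ = 164° with the incident direction, so by the law of cosines:
|p⃗_e|² = p₀² + p'² − 2p₀p'cos θ
|p⃗_e|² = (5.3336e-23)² + (3.8564e-23)² − 2·5.3336e-23·3.8564e-23·cos(164°)
|p⃗_e| = 9.1029e-23 kg·m/s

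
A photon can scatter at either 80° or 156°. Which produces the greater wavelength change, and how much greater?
156° produces the larger shift by a factor of 2.316

Calculate both shifts using Δλ = λ_C(1 - cos θ):

For θ₁ = 80°:
Δλ₁ = 2.4263 × (1 - cos(80°))
Δλ₁ = 2.4263 × 0.8264
Δλ₁ = 2.0050 pm

For θ₂ = 156°:
Δλ₂ = 2.4263 × (1 - cos(156°))
Δλ₂ = 2.4263 × 1.9135
Δλ₂ = 4.6429 pm

The 156° angle produces the larger shift.
Ratio: 4.6429/2.0050 = 2.316

(Intermediate values are shown rounded; full precision is carried through to the final answer.)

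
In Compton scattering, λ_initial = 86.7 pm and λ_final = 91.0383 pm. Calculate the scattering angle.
142.00°

First find the wavelength shift:
Δλ = λ' - λ = 91.0383 - 86.7 = 4.3383 pm

Using Δλ = λ_C(1 - cos θ), with λ_C = h/(m_e·c) ≈ 2.42631024 pm:
cos θ = 1 - Δλ/λ_C
cos θ = 1 - 4.3383/2.42631024
cos θ = -0.788024

θ = arccos(-0.788024)
θ = 142.00°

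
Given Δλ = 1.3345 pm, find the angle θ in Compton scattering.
63.26°

From the Compton formula Δλ = λ_C(1 - cos θ), we can solve for θ:

cos θ = 1 - Δλ/λ_C

Given:
- Δλ = 1.3345 pm
- λ_C = h/(m_e·c) ≈ 2.42631024 pm

cos θ = 1 - 1.3345/2.42631024
cos θ = 1 - 0.550012
cos θ = 0.449988

θ = arccos(0.449988)
θ = 63.26°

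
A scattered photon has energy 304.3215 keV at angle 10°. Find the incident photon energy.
307.1000 keV

Convert final energy to wavelength (hc ≈ 1239.842 keV·pm):
λ' = hc/E' = 1239.842 / 304.3215 = 4.0741 pm

Calculate the Compton shift:
Δλ = λ_C(1 - cos(10°))
Δλ = 2.4263 × (1 - cos(10°))
Δλ = 0.0369 pm

Initial wavelength:
λ = λ' - Δλ = 4.0741 - 0.0369 = 4.0373 pm

Initial energy:
E = hc/λ = 1239.842 / 4.0373 = 307.1000 keV

(Intermediate values are shown rounded; full precision is carried through to the final answer.)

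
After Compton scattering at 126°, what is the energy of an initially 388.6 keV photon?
176.0390 keV

First convert energy to wavelength:
λ = hc/E, with hc ≈ 1239.842 keV·pm (i.e. 1239.842 eV·nm)

For E = 388.6 keV = 388600 eV:
λ = 1239.842 keV·pm / 388.6 keV
λ = 3.1905 pm

Calculate the Compton shift:
Δλ = λ_C(1 - cos(126°)) = 2.4263 × 1.5878
Δλ = 3.8525 pm

Final wavelength:
λ' = 3.1905 + 3.8525 = 7.0430 pm

Final energy:
E' = hc/λ' = 1239.842 / 7.0430 = 176.0390 keV

(Intermediate values are shown rounded; full precision is carried through to the final answer.)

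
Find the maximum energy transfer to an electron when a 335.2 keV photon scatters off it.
190.2135 keV

Maximum energy transfer occurs at θ = 180° (backscattering).

Initial photon: E₀ = 335.2 keV → λ₀ = 3.6988 pm

Maximum Compton shift (at 180°):
Δλ_max = 2λ_C = 2 × 2.4263 = 4.8526 pm

Final wavelength:
λ' = 3.6988 + 4.8526 = 8.5514 pm

Minimum photon energy (maximum energy to electron):
E'_min = hc/λ' = 144.9865 keV

Maximum electron kinetic energy:
K_max = E₀ - E'_min = 335.2000 - 144.9865 = 190.2135 keV

(Intermediate values are shown rounded; full precision is carried through to the final answer.)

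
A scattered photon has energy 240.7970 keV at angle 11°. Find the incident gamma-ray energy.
242.9000 keV

Convert final energy to wavelength (hc ≈ 1239.842 keV·pm):
λ' = hc/E' = 1239.842 / 240.7970 = 5.1489 pm

Calculate the Compton shift:
Δλ = λ_C(1 - cos(11°))
Δλ = 2.4263 × (1 - cos(11°))
Δλ = 0.0446 pm

Initial wavelength:
λ = λ' - Δλ = 5.1489 - 0.0446 = 5.1043 pm

Initial energy:
E = hc/λ = 1239.842 / 5.1043 = 242.9000 keV

(Intermediate values are shown rounded; full precision is carried through to the final answer.)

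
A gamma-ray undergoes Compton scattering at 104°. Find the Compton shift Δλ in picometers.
3.0133 pm

Using the Compton scattering formula:
Δλ = λ_C(1 - cos θ)

where λ_C = h/(m_e·c) ≈ 2.4263 pm is the Compton wavelength of an electron.

For θ = 104°:
cos(104°) = -0.2419
1 - cos(104°) = 1.2419

Δλ = 2.4263 × 1.2419
Δλ = 3.0133 pm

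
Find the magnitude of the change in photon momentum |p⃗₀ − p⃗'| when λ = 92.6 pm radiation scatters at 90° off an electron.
9.9912e-24 kg·m/s

Photon momentum magnitude is p = h/λ.

Initial momentum:
p₀ = h/λ = 6.6261e-34/9.2600e-11 = 7.1556e-24 kg·m/s

After scattering:
λ' = λ + Δλ = 92.6 + 2.4263 = 95.0263 pm
p' = h/λ' = 6.6261e-34/9.5026e-11 = 6.9729e-24 kg·m/s

Momentum is a vector; the scattered photon's direction makes angle θ = 90° with the incident direction. The magnitude of the vector change Δp⃗ = p⃗₀ − p⃗' is found from the law of cosines:
|Δp⃗|² = p₀² + p'² − 2p₀p'cos θ
|Δp⃗|² = (7.1556e-24)² + (6.9729e-24)² − 2·7.1556e-24·6.9729e-24·cos(90°)
|Δp⃗| = 9.9912e-24 kg·m/s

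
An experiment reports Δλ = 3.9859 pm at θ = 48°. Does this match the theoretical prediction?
No, inconsistent

Calculate the expected shift for θ = 48°:

Δλ_expected = λ_C(1 - cos(48°))
Δλ_expected = 2.4263 × (1 - cos(48°))
Δλ_expected = 2.4263 × 0.3309
Δλ_expected = 0.8028 pm

Given shift: 3.9859 pm
Expected shift: 0.8028 pm
Difference: 3.1831 pm

The values do not match. The given shift corresponds to θ ≈ 130.0°, not 48°.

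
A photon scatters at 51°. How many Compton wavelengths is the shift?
0.3707 λ_C

The Compton shift formula is:
Δλ = λ_C(1 - cos θ)

Dividing both sides by λ_C:
Δλ/λ_C = 1 - cos θ

For θ = 51°:
Δλ/λ_C = 1 - cos(51°)
Δλ/λ_C = 1 - 0.6293
Δλ/λ_C = 0.3707

This means the shift is 0.3707 × λ_C = 0.8994 pm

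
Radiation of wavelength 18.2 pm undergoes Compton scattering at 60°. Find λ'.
19.4132 pm

Using the Compton formula: λ' = λ + λ_C(1 − cos θ)

For θ = 60°, cos θ = 1/2 (exact) = 0.5000, so:
1 − cos 60° = 1 − (1/2) = 0.5000

Δλ = λ_C × 0.5000 = 2.4263 × 0.5000 = 1.2132 pm

λ' = 18.2 + 1.2132 = 19.4132 pm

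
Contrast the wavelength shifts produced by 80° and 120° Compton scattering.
120° produces the larger shift by a factor of 1.815

Calculate both shifts using Δλ = λ_C(1 - cos θ):

For θ₁ = 80°:
Δλ₁ = 2.4263 × (1 - cos(80°))
Δλ₁ = 2.4263 × 0.8264
Δλ₁ = 2.0050 pm

For θ₂ = 120°:
Δλ₂ = 2.4263 × (1 - cos(120°))
Δλ₂ = 2.4263 × 1.5000
Δλ₂ = 3.6395 pm

The 120° angle produces the larger shift.
Ratio: 3.6395/2.0050 = 1.815

(Intermediate values are shown rounded; full precision is carried through to the final answer.)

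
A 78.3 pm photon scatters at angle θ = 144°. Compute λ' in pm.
82.6892 pm

Using the Compton scattering formula:
λ' = λ + Δλ = λ + λ_C(1 - cos θ)

Given:
- Initial wavelength λ = 78.3 pm
- Scattering angle θ = 144°
- Compton wavelength λ_C ≈ 2.4263 pm

Calculate the shift:
Δλ = 2.4263 × (1 - cos(144°))
Δλ = 2.4263 × 1.8090
Δλ = 4.3892 pm

Final wavelength:
λ' = 78.3 + 4.3892 = 82.6892 pm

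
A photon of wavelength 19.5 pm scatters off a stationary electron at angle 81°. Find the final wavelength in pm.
21.5468 pm

Using the Compton scattering formula:
λ' = λ + Δλ = λ + λ_C(1 - cos θ)

Given:
- Initial wavelength λ = 19.5 pm
- Scattering angle θ = 81°
- Compton wavelength λ_C ≈ 2.4263 pm

Calculate the shift:
Δλ = 2.4263 × (1 - cos(81°))
Δλ = 2.4263 × 0.8436
Δλ = 2.0468 pm

Final wavelength:
λ' = 19.5 + 2.0468 = 21.5468 pm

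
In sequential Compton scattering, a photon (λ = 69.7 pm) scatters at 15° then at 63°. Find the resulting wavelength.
71.1075 pm

Apply Compton shift twice:

First scattering at θ₁ = 15°:
Δλ₁ = λ_C(1 - cos(15°))
Δλ₁ = 2.4263 × 0.0341
Δλ₁ = 0.0827 pm

After first scattering:
λ₁ = 69.7 + 0.0827 = 69.7827 pm

Second scattering at θ₂ = 63°:
Δλ₂ = λ_C(1 - cos(63°))
Δλ₂ = 2.4263 × 0.5460
Δλ₂ = 1.3248 pm

Final wavelength:
λ₂ = 69.7827 + 1.3248 = 71.1075 pm

Total shift: Δλ_total = 0.0827 + 1.3248 = 1.4075 pm

(Intermediate values are shown rounded; full precision is carried through to the final answer.)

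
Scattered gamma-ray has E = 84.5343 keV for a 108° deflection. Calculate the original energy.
107.9001 keV

Convert final energy to wavelength (hc ≈ 1239.842 keV·pm):
λ' = hc/E' = 1239.842 / 84.5343 = 14.6667 pm

Calculate the Compton shift:
Δλ = λ_C(1 - cos(108°))
Δλ = 2.4263 × (1 - cos(108°))
Δλ = 3.1761 pm

Initial wavelength:
λ = λ' - Δλ = 14.6667 - 3.1761 = 11.4907 pm

Initial energy:
E = hc/λ = 1239.842 / 11.4907 = 107.9001 keV

(Intermediate values are shown rounded; full precision is carried through to the final answer.)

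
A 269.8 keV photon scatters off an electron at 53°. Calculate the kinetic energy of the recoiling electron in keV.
46.8682 keV

By energy conservation: K_e = E_initial - E_final

First find the scattered photon energy:
Initial wavelength: λ = hc/E = 4.5954 pm
Compton shift: Δλ = λ_C(1 - cos(53°)) = 0.9661 pm
Final wavelength: λ' = 4.5954 + 0.9661 = 5.5615 pm
Final photon energy: E' = hc/λ' = 222.9318 keV

Electron kinetic energy:
K_e = E - E' = 269.8000 - 222.9318 = 46.8682 keV

(Intermediate values are shown rounded; full precision is carried through to the final answer.)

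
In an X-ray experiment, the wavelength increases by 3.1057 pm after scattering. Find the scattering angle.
106.26°

From the Compton formula Δλ = λ_C(1 - cos θ), we can solve for θ:

cos θ = 1 - Δλ/λ_C

Given:
- Δλ = 3.1057 pm
- λ_C = h/(m_e·c) ≈ 2.42631024 pm

cos θ = 1 - 3.1057/2.42631024
cos θ = 1 - 1.280009
cos θ = -0.280009

θ = arccos(-0.280009)
θ = 106.26°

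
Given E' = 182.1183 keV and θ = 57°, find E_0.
217.3999 keV

Convert final energy to wavelength (hc ≈ 1239.842 keV·pm):
λ' = hc/E' = 1239.842 / 182.1183 = 6.8079 pm

Calculate the Compton shift:
Δλ = λ_C(1 - cos(57°))
Δλ = 2.4263 × (1 - cos(57°))
Δλ = 1.1048 pm

Initial wavelength:
λ = λ' - Δλ = 6.8079 - 1.1048 = 5.7030 pm

Initial energy:
E = hc/λ = 1239.842 / 5.7030 = 217.3999 keV

(Intermediate values are shown rounded; full precision is carried through to the final answer.)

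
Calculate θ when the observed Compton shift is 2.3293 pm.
87.71°

From the Compton formula Δλ = λ_C(1 - cos θ), we can solve for θ:

cos θ = 1 - Δλ/λ_C

Given:
- Δλ = 2.3293 pm
- λ_C = h/(m_e·c) ≈ 2.42631024 pm

cos θ = 1 - 2.3293/2.42631024
cos θ = 1 - 0.960017
cos θ = 0.039983

θ = arccos(0.039983)
θ = 87.71°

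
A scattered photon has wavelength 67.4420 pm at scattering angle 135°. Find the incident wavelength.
63.3000 pm

From λ' = λ + Δλ, we have λ = λ' - Δλ

First calculate the Compton shift:
Δλ = λ_C(1 - cos θ)
Δλ = 2.4263 × (1 - cos(135°))
Δλ = 2.4263 × 1.7071
Δλ = 4.1420 pm

Initial wavelength:
λ = λ' - Δλ
λ = 67.4420 - 4.1420
λ = 63.3000 pm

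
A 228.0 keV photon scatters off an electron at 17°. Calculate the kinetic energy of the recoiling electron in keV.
4.3601 keV

By energy conservation: K_e = E_initial - E_final

First find the scattered photon energy:
Initial wavelength: λ = hc/E = 5.4379 pm
Compton shift: Δλ = λ_C(1 - cos(17°)) = 0.1060 pm
Final wavelength: λ' = 5.4379 + 0.1060 = 5.5439 pm
Final photon energy: E' = hc/λ' = 223.6399 keV

Electron kinetic energy:
K_e = E - E' = 228.0000 - 223.6399 = 4.3601 keV

(Intermediate values are shown rounded; full precision is carried through to the final answer.)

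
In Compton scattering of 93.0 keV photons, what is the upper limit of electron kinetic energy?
24.8178 keV

Maximum energy transfer occurs at θ = 180° (backscattering).

Initial photon: E₀ = 93.0 keV → λ₀ = 13.3316 pm

Maximum Compton shift (at 180°):
Δλ_max = 2λ_C = 2 × 2.4263 = 4.8526 pm

Final wavelength:
λ' = 13.3316 + 4.8526 = 18.1843 pm

Minimum photon energy (maximum energy to electron):
E'_min = hc/λ' = 68.1822 keV

Maximum electron kinetic energy:
K_max = E₀ - E'_min = 93.0000 - 68.1822 = 24.8178 keV

(Intermediate values are shown rounded; full precision is carried through to the final answer.)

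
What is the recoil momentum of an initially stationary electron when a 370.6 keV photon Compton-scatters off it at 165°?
2.7773e-22 kg·m/s

The electron is initially at rest, so by conservation of momentum:
p⃗_e = p⃗₀ − p⃗'  (incident photon momentum minus scattered photon momentum)

Photon momentum magnitudes (p = h/λ = E/c):
λ₀ = hc/E₀ = 3.3455 pm → p₀ = h/λ₀ = 1.9806e-22 kg·m/s
Δλ = λ_C(1 − cos 165°) = 4.7699 pm
λ' = 8.1154 pm → p' = h/λ' = 8.1648e-23 kg·m/s

The scattered photon makes angle θ = 165° with the incident direction, so by the law of cosines:
|p⃗_e|² = p₀² + p'² − 2p₀p'cos θ
|p⃗_e|² = (1.9806e-22)² + (8.1648e-23)² − 2·1.9806e-22·8.1648e-23·cos(165°)
|p⃗_e| = 2.7773e-22 kg·m/s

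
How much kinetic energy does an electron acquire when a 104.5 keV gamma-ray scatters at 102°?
20.7002 keV

By energy conservation: K_e = E_initial - E_final

First find the scattered photon energy:
Initial wavelength: λ = hc/E = 11.8645 pm
Compton shift: Δλ = λ_C(1 - cos(102°)) = 2.9308 pm
Final wavelength: λ' = 11.8645 + 2.9308 = 14.7953 pm
Final photon energy: E' = hc/λ' = 83.7998 keV

Electron kinetic energy:
K_e = E - E' = 104.5000 - 83.7998 = 20.7002 keV

(Intermediate values are shown rounded; full precision is carried through to the final answer.)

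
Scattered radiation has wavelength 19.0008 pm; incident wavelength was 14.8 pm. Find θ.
137.00°

First find the wavelength shift:
Δλ = λ' - λ = 19.0008 - 14.8 = 4.2008 pm

Using Δλ = λ_C(1 - cos θ), with λ_C = h/(m_e·c) ≈ 2.42631024 pm:
cos θ = 1 - Δλ/λ_C
cos θ = 1 - 4.2008/2.42631024
cos θ = -0.731353

θ = arccos(-0.731353)
θ = 137.00°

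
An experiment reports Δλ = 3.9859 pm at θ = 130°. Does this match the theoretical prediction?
Yes, consistent

Calculate the expected shift for θ = 130°:

Δλ_expected = λ_C(1 - cos(130°))
Δλ_expected = 2.4263 × (1 - cos(130°))
Δλ_expected = 2.4263 × 1.6428
Δλ_expected = 3.9859 pm

Given shift: 3.9859 pm
Expected shift: 3.9859 pm
Difference: 0.0000 pm

The values match. This is consistent with Compton scattering at the stated angle.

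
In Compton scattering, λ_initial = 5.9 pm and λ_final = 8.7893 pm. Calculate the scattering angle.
101.00°

First find the wavelength shift:
Δλ = λ' - λ = 8.7893 - 5.9 = 2.8893 pm

Using Δλ = λ_C(1 - cos θ), with λ_C = h/(m_e·c) ≈ 2.42631024 pm:
cos θ = 1 - Δλ/λ_C
cos θ = 1 - 2.8893/2.42631024
cos θ = -0.190821

θ = arccos(-0.190821)
θ = 101.00°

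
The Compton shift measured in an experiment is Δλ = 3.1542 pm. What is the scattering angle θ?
107.46°

From the Compton formula Δλ = λ_C(1 - cos θ), we can solve for θ:

cos θ = 1 - Δλ/λ_C

Given:
- Δλ = 3.1542 pm
- λ_C = h/(m_e·c) ≈ 2.42631024 pm

cos θ = 1 - 3.1542/2.42631024
cos θ = 1 - 1.299999
cos θ = -0.299999

θ = arccos(-0.299999)
θ = 107.46°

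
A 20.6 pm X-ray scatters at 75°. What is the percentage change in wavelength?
8.7298%

Calculate the Compton shift:
Δλ = λ_C(1 - cos(75°))
Δλ = 2.4263 × (1 - cos(75°))
Δλ = 2.4263 × 0.7412
Δλ = 1.7983 pm

Percentage change:
(Δλ/λ₀) × 100 = (1.7983/20.6) × 100
= 8.7298%

(Intermediate values are shown rounded; full precision is carried through to the final answer.)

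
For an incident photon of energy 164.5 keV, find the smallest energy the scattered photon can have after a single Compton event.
100.0708 keV (at θ = 180°)

The scattered photon has minimum energy when its wavelength is maximum, i.e., when the Compton shift Δλ = λ_C(1 − cos θ) is maximum. This occurs at θ = 180° (backscattering), giving Δλ_max = 2λ_C = 4.8526 pm.

Initial wavelength: λ₀ = hc/E₀ = 7.5370 pm
Maximum final wavelength: λ'_max = λ₀ + 2λ_C = 7.5370 + 4.8526 = 12.3897 pm
Minimum final energy: E'_min = hc/λ'_max = 100.0708 keV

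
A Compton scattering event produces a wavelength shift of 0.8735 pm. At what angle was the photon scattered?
50.21°

From the Compton formula Δλ = λ_C(1 - cos θ), we can solve for θ:

cos θ = 1 - Δλ/λ_C

Given:
- Δλ = 0.8735 pm
- λ_C = h/(m_e·c) ≈ 2.42631024 pm

cos θ = 1 - 0.8735/2.42631024
cos θ = 1 - 0.360012
cos θ = 0.639988

θ = arccos(0.639988)
θ = 50.21°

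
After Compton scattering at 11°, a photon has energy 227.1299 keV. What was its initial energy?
229.0000 keV

Convert final energy to wavelength (hc ≈ 1239.842 keV·pm):
λ' = hc/E' = 1239.842 / 227.1299 = 5.4587 pm

Calculate the Compton shift:
Δλ = λ_C(1 - cos(11°))
Δλ = 2.4263 × (1 - cos(11°))
Δλ = 0.0446 pm

Initial wavelength:
λ = λ' - Δλ = 5.4587 - 0.0446 = 5.4142 pm

Initial energy:
E = hc/λ = 1239.842 / 5.4142 = 229.0000 keV

(Intermediate values are shown rounded; full precision is carried through to the final answer.)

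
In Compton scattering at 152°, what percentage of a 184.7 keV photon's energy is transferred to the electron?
0.4050 (or 40.50%)

Calculate initial and final photon energies:

Initial: E₀ = 184.7 keV → λ₀ = 6.7127 pm
Compton shift: Δλ = 4.5686 pm
Final wavelength: λ' = 11.2813 pm
Final energy: E' = 109.9019 keV

Fractional energy loss:
(E₀ - E')/E₀ = (184.7000 - 109.9019)/184.7000
= 74.7981/184.7000
= 0.4050
= 40.50%

(Intermediate values are shown rounded; full precision is carried through to the final answer.)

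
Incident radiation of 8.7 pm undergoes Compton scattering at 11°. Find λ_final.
8.7446 pm

Using the Compton scattering formula:
λ' = λ + Δλ = λ + λ_C(1 - cos θ)

Given:
- Initial wavelength λ = 8.7 pm
- Scattering angle θ = 11°
- Compton wavelength λ_C ≈ 2.4263 pm

Calculate the shift:
Δλ = 2.4263 × (1 - cos(11°))
Δλ = 2.4263 × 0.0184
Δλ = 0.0446 pm

Final wavelength:
λ' = 8.7 + 0.0446 = 8.7446 pm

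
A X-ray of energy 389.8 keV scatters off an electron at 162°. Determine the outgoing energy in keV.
156.6529 keV

First convert energy to wavelength:
λ = hc/E, with hc ≈ 1239.842 keV·pm (i.e. 1239.842 eV·nm)

For E = 389.8 keV = 389800 eV:
λ = 1239.842 keV·pm / 389.8 keV
λ = 3.1807 pm

Calculate the Compton shift:
Δλ = λ_C(1 - cos(162°)) = 2.4263 × 1.9511
Δλ = 4.7339 pm

Final wavelength:
λ' = 3.1807 + 4.7339 = 7.9146 pm

Final energy:
E' = hc/λ' = 1239.842 / 7.9146 = 156.6529 keV

(Intermediate values are shown rounded; full precision is carried through to the final answer.)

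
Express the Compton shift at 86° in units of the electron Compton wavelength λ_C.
0.9302 λ_C

The Compton shift formula is:
Δλ = λ_C(1 - cos θ)

Dividing both sides by λ_C:
Δλ/λ_C = 1 - cos θ

For θ = 86°:
Δλ/λ_C = 1 - cos(86°)
Δλ/λ_C = 1 - 0.0698
Δλ/λ_C = 0.9302

This means the shift is 0.9302 × λ_C = 2.2571 pm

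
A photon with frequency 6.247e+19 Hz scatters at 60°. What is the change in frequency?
1.261e+19 Hz (decrease)

Convert frequency to wavelength (c = 299792458 m/s):
λ₀ = c/f₀ = 299792458/6.247e+19 = 4.7989828e-12 m = 4.7990 pm

Calculate Compton shift:
Δλ = λ_C(1 - cos(60°)) = 1.2132 pm

Final wavelength:
λ' = λ₀ + Δλ = 4.7990 + 1.2132 = 6.0121 pm

Final frequency:
f' = c/λ' = 299792458/6.0121380e-12 = 4.9864534e+19 Hz

Frequency shift (decrease):
Δf = f₀ - f' = 6.247e+19 - 4.9864534e+19 = 1.261e+19 Hz

(Intermediate values are shown rounded; full precision is carried through to the final answer.)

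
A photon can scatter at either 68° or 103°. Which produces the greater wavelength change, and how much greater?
103° produces the larger shift by a factor of 1.959

Calculate both shifts using Δλ = λ_C(1 - cos θ):

For θ₁ = 68°:
Δλ₁ = 2.4263 × (1 - cos(68°))
Δλ₁ = 2.4263 × 0.6254
Δλ₁ = 1.5174 pm

For θ₂ = 103°:
Δλ₂ = 2.4263 × (1 - cos(103°))
Δλ₂ = 2.4263 × 1.2250
Δλ₂ = 2.9721 pm

The 103° angle produces the larger shift.
Ratio: 2.9721/1.5174 = 1.959

(Intermediate values are shown rounded; full precision is carried through to the final answer.)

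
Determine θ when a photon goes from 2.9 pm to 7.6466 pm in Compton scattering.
163.00°

First find the wavelength shift:
Δλ = λ' - λ = 7.6466 - 2.9 = 4.7466 pm

Using Δλ = λ_C(1 - cos θ), with λ_C = h/(m_e·c) ≈ 2.42631024 pm:
cos θ = 1 - Δλ/λ_C
cos θ = 1 - 4.7466/2.42631024
cos θ = -0.956304

θ = arccos(-0.956304)
θ = 163.00°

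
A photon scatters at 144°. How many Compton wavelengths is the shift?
1.8090 λ_C

The Compton shift formula is:
Δλ = λ_C(1 - cos θ)

Dividing both sides by λ_C:
Δλ/λ_C = 1 - cos θ

For θ = 144°:
Δλ/λ_C = 1 - cos(144°)
Δλ/λ_C = 1 - -0.8090
Δλ/λ_C = 1.8090

This means the shift is 1.8090 × λ_C = 4.3892 pm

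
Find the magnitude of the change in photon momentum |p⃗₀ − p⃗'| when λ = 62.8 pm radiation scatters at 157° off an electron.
1.9965e-23 kg·m/s

Photon momentum magnitude is p = h/λ.

Initial momentum:
p₀ = h/λ = 6.6261e-34/6.2800e-11 = 1.0551e-23 kg·m/s

After scattering:
λ' = λ + Δλ = 62.8 + 4.6597 = 67.4597 pm
p' = h/λ' = 6.6261e-34/6.7460e-11 = 9.8223e-24 kg·m/s

Momentum is a vector; the scattered photon's direction makes angle θ = 157° with the incident direction. The magnitude of the vector change Δp⃗ = p⃗₀ − p⃗' is found from the law of cosines:
|Δp⃗|² = p₀² + p'² − 2p₀p'cos θ
|Δp⃗|² = (1.0551e-23)² + (9.8223e-24)² − 2·1.0551e-23·9.8223e-24·cos(157°)
|Δp⃗| = 1.9965e-23 kg·m/s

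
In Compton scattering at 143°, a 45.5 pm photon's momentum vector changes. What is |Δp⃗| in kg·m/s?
2.6415e-23 kg·m/s

Photon momentum magnitude is p = h/λ.

Initial momentum:
p₀ = h/λ = 6.6261e-34/4.5500e-11 = 1.4563e-23 kg·m/s

After scattering:
λ' = λ + Δλ = 45.5 + 4.3640 = 49.8640 pm
p' = h/λ' = 6.6261e-34/4.9864e-11 = 1.3288e-23 kg·m/s

Momentum is a vector; the scattered photon's direction makes angle θ = 143° with the incident direction. The magnitude of the vector change Δp⃗ = p⃗₀ − p⃗' is found from the law of cosines:
|Δp⃗|² = p₀² + p'² − 2p₀p'cos θ
|Δp⃗|² = (1.4563e-23)² + (1.3288e-23)² − 2·1.4563e-23·1.3288e-23·cos(143°)
|Δp⃗| = 2.6415e-23 kg·m/s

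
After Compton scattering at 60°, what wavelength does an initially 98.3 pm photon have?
99.5132 pm

Using the Compton formula: λ' = λ + λ_C(1 − cos θ)

For θ = 60°, cos θ = 1/2 (exact) = 0.5000, so:
1 − cos 60° = 1 − (1/2) = 0.5000

Δλ = λ_C × 0.5000 = 2.4263 × 0.5000 = 1.2132 pm

λ' = 98.3 + 1.2132 = 99.5132 pm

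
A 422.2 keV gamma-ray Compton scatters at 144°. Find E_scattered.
169.2419 keV

First convert energy to wavelength:
λ = hc/E, with hc ≈ 1239.842 keV·pm (i.e. 1239.842 eV·nm)

For E = 422.2 keV = 422200 eV:
λ = 1239.842 keV·pm / 422.2 keV
λ = 2.9366 pm

Calculate the Compton shift:
Δλ = λ_C(1 - cos(144°)) = 2.4263 × 1.8090
Δλ = 4.3892 pm

Final wavelength:
λ' = 2.9366 + 4.3892 = 7.3259 pm

Final energy:
E' = hc/λ' = 1239.842 / 7.3259 = 169.2419 keV

(Intermediate values are shown rounded; full precision is carried through to the final answer.)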